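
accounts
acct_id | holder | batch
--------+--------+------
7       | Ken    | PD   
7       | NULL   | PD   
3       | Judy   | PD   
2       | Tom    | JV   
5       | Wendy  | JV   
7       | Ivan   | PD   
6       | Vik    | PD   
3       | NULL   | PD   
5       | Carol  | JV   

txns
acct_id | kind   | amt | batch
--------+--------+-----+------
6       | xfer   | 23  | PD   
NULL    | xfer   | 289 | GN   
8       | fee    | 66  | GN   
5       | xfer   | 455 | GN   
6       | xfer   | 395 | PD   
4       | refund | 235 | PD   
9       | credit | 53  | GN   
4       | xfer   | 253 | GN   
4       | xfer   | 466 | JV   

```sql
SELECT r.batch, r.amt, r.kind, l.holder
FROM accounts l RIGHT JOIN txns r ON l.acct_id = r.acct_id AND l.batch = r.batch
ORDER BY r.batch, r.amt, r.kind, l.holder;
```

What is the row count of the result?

9

RIGHT JOIN keeps every row from `txns`; unmatched rows get NULL for `accounts`'s columns.
Matching on l.acct_id = r.acct_id AND l.batch = r.batch. A NULL in a compared column never satisfies the condition.
- l[0] acct_id=7, batch=PD → no match.
- l[1] acct_id=7, batch=PD → no match.
- l[2] acct_id=3, batch=PD → no match.
- l[3] acct_id=2, batch=JV → no match.
- l[4] acct_id=5, batch=JV → no match.
- l[5] acct_id=7, batch=PD → no match.
- l[6] acct_id=6, batch=PD → 2 match(es) in r → 2 row(s).
- l[7] acct_id=3, batch=PD → no match.
- l[8] acct_id=5, batch=JV → no match.
- plus 7 unmatched r row(s), each kept with NULL l columns.
Total: 2 matched + 7 padded = 9 rows.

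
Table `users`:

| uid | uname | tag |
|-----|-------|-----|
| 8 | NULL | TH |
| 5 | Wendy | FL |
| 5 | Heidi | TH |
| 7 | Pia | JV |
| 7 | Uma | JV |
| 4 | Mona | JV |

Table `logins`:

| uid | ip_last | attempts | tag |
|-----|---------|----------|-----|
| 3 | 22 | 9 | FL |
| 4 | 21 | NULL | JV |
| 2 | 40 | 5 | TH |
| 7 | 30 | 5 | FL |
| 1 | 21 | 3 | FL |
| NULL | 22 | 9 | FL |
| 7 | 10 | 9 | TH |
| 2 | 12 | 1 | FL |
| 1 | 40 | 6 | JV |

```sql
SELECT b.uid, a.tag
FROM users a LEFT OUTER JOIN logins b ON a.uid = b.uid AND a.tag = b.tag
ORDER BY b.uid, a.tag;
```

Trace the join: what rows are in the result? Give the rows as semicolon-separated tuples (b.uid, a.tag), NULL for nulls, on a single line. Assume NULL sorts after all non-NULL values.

(4, JV); (NULL, FL); (NULL, JV); (NULL, JV); (NULL, TH); (NULL, TH)

LEFT JOIN keeps every row from `users`; unmatched rows get NULL for `logins`'s columns.
Matching on a.uid = b.uid AND a.tag = b.tag. A NULL in a compared column never satisfies the condition.
Matched pairs: 1; unmatched a rows kept: 5.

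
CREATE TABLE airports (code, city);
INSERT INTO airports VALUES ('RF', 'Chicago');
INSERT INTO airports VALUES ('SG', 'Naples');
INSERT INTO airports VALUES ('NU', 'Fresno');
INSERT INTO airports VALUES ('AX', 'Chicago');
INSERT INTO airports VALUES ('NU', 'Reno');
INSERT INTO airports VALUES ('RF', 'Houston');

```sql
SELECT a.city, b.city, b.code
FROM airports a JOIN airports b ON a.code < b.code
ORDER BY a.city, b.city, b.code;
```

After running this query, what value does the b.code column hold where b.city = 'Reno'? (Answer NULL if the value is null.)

NU

INNER JOIN keeps only pairs where the ON condition holds.
Matching on a.code < b.code.
- a[0] code=RF → 1 match(es) in b → 1 row(s).
- a[1] code=SG → no match; dropped.
- a[2] code=NU → 3 match(es) in b → 3 row(s).
- a[3] code=AX → 5 match(es) in b → 5 row(s).
- a[4] code=NU → 3 match(es) in b → 3 row(s).
- a[5] code=RF → 1 match(es) in b → 1 row(s).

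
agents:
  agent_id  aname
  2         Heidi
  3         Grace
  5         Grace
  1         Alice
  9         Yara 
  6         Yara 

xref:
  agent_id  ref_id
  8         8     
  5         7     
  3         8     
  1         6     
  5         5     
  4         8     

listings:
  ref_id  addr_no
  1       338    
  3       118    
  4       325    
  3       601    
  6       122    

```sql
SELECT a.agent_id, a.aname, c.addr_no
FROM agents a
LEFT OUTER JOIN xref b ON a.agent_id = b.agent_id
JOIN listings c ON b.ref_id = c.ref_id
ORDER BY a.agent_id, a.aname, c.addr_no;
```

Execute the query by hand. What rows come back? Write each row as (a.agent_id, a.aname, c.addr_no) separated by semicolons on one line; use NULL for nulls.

Evaluate left to right. First `agents a LEFT JOIN xref b` on agent_id: 7 row(s).
Then INNER JOIN `listings c` on ref_id: keep only rows whose b.ref_id appears in c.

(1, Alice, 122)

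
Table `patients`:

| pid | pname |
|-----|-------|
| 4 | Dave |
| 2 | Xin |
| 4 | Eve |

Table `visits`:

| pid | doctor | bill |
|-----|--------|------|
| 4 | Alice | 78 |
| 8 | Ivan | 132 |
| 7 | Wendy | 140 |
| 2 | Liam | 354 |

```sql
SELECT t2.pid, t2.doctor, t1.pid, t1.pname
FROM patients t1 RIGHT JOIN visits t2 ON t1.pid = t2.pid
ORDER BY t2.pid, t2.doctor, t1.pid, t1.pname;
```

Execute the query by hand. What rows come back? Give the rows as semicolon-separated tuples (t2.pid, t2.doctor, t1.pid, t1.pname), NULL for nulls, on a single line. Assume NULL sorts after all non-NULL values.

RIGHT JOIN keeps every row from `visits`; unmatched rows get NULL for `patients`'s columns.
Matching on t1.pid = t2.pid.
- t1[0] pid=4 → 1 match(es) in t2 → 1 row(s).
- t1[1] pid=2 → 1 match(es) in t2 → 1 row(s).
- t1[2] pid=4 → 1 match(es) in t2 → 1 row(s).
- plus 2 unmatched t2 row(s), each kept with NULL t1 columns.
After projecting and ordering:
t2.pid | t2.doctor | t1.pid | t1.pname
2 | Liam | 2 | Xin
4 | Alice | 4 | Dave
4 | Alice | 4 | Eve
7 | Wendy | NULL | NULL
8 | Ivan | NULL | NULL

(2, Liam, 2, Xin); (4, Alice, 4, Dave); (4, Alice, 4, Eve); (7, Wendy, NULL, NULL); (8, Ivan, NULL, NULL)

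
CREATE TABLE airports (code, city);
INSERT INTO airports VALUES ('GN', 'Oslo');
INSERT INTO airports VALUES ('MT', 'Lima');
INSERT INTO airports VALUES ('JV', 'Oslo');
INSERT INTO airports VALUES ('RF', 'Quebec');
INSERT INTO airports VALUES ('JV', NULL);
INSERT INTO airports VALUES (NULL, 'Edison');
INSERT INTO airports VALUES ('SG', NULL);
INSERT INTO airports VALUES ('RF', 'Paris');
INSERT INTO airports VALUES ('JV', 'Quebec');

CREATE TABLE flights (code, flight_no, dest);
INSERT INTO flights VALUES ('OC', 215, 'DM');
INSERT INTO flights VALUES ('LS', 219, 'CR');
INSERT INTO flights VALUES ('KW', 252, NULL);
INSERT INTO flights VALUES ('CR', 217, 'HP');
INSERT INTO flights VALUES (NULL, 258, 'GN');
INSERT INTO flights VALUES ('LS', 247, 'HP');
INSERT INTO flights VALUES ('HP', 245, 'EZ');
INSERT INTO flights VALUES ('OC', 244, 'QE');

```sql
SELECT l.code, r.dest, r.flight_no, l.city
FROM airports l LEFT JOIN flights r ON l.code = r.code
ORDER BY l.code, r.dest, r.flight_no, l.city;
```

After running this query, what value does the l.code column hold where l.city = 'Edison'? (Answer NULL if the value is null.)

LEFT JOIN keeps every row from `airports`; unmatched rows get NULL for `flights`'s columns.
Matching on l.code = r.code. A NULL in a compared column never satisfies the condition.
- code=GN: no r row matches, row kept with r columns NULL.
- code=MT: no r row matches, row kept with r columns NULL.
- code=JV: no r row matches, row kept with r columns NULL.
- code=RF: no r row matches, row kept with r columns NULL.
- code=JV: no r row matches, row kept with r columns NULL.
- code=NULL: no r row matches, row kept with r columns NULL.
- code=SG: no r row matches, row kept with r columns NULL.
- code=RF: no r row matches, row kept with r columns NULL.
- code=JV: no r row matches, row kept with r columns NULL.

NULL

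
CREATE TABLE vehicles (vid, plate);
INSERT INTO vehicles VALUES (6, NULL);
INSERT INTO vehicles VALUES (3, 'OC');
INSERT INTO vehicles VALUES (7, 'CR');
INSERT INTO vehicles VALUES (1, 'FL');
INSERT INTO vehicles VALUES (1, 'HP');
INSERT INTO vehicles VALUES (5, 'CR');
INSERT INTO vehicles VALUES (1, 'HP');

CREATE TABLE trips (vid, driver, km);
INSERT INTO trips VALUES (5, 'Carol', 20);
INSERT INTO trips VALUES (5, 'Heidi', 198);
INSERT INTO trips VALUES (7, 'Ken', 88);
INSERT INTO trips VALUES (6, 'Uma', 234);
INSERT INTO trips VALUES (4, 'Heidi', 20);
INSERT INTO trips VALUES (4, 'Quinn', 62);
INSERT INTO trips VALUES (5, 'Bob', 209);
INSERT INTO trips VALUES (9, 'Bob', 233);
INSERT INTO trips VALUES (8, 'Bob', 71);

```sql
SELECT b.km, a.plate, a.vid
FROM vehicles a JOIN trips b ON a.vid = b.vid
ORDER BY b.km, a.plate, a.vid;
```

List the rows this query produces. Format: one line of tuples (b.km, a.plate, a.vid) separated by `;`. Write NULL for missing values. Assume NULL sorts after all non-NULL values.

(20, CR, 5); (88, CR, 7); (198, CR, 5); (209, CR, 5); (234, NULL, 6)

INNER JOIN keeps only pairs where the ON condition holds.
Matching on a.vid = b.vid.
- vid=6: 1 matching b row(s), so 1 row(s) emitted.
- vid=3: no matching b row, dropped.
- vid=7: 1 matching b row(s), so 1 row(s) emitted.
- vid=1: no matching b row, dropped.
- vid=1: no matching b row, dropped.
- vid=5: 3 matching b row(s), so 3 row(s) emitted.
- vid=1: no matching b row, dropped.
After projecting and ordering:
b.km | a.plate | a.vid
20 | CR | 5
88 | CR | 7
198 | CR | 5
209 | CR | 5
234 | NULL | 6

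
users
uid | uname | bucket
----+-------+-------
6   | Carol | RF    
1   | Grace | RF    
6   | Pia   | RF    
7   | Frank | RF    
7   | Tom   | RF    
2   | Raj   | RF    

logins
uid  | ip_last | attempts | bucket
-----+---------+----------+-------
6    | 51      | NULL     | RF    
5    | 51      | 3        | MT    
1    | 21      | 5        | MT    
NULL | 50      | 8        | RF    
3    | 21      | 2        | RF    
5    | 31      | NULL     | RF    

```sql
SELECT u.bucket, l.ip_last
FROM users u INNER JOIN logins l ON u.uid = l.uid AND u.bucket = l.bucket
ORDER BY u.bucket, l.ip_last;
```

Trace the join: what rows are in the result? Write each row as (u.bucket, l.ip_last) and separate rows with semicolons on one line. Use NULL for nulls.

(RF, 51); (RF, 51)

INNER JOIN keeps only pairs where the ON condition holds.
Matching on u.uid = l.uid AND u.bucket = l.bucket. A NULL in a compared column never satisfies the condition.
- u[0] uid=6, bucket=RF → 1 match(es) in l → 1 row(s).
- u[1] uid=1, bucket=RF → no match; dropped.
- u[2] uid=6, bucket=RF → 1 match(es) in l → 1 row(s).
- u[3] uid=7, bucket=RF → no match; dropped.
- u[4] uid=7, bucket=RF → no match; dropped.
- u[5] uid=2, bucket=RF → no match; dropped.
After projecting and ordering:
u.bucket | l.ip_last
RF | 51
RF | 51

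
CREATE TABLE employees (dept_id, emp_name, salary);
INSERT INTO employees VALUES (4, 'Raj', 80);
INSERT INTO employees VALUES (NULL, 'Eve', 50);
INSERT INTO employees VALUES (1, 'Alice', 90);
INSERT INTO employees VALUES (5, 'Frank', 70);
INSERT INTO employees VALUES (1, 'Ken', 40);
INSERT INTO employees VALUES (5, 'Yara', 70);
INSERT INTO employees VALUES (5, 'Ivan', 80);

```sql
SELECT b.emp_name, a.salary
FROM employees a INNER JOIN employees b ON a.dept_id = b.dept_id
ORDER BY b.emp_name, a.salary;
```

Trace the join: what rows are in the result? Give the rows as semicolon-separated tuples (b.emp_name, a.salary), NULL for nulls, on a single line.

INNER JOIN keeps only pairs where the ON condition holds.
Matching on a.dept_id = b.dept_id. A NULL in a compared column never satisfies the condition.
- a[0] dept_id=4 → 1 match(es) in b → 1 row(s).
- a[1] dept_id=NULL → no match; dropped.
- a[2] dept_id=1 → 2 match(es) in b → 2 row(s).
- a[3] dept_id=5 → 3 match(es) in b → 3 row(s).
- a[4] dept_id=1 → 2 match(es) in b → 2 row(s).
- a[5] dept_id=5 → 3 match(es) in b → 3 row(s).
- a[6] dept_id=5 → 3 match(es) in b → 3 row(s).

(Alice, 40); (Alice, 90); (Frank, 70); (Frank, 70); (Frank, 80); (Ivan, 70); (Ivan, 70); (Ivan, 80); (Ken, 40); (Ken, 90); (Raj, 80); (Yara, 70); (Yara, 70); (Yara, 80)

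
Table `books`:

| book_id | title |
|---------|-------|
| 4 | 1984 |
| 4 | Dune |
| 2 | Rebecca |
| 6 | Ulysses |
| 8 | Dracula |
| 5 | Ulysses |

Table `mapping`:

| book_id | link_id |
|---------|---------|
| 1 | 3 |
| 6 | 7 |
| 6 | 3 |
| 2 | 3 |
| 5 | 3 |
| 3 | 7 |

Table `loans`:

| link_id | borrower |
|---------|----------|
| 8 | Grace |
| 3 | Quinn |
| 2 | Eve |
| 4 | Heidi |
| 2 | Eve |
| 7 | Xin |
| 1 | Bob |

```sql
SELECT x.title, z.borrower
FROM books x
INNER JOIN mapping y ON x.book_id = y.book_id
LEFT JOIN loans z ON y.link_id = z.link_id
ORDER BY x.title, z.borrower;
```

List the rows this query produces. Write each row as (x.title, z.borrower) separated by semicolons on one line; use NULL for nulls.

(Rebecca, Quinn); (Ulysses, Quinn); (Ulysses, Quinn); (Ulysses, Xin)

Step 1 — x INNER JOIN y on book_id → 4 row(s).
Then LEFT JOIN `loans z` on link_id: each of those 4 rows is kept; rows whose y.link_id has no match in z get NULL for z's columns.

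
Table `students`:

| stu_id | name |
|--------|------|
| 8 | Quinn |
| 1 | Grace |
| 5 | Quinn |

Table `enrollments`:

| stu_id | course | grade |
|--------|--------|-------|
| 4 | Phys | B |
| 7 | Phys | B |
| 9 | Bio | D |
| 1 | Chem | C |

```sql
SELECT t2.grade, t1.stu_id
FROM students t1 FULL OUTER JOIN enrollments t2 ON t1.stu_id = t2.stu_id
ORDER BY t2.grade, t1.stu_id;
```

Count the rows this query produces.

6

FULL OUTER JOIN keeps every row from both sides; unmatched rows get NULL for the other side's columns.
Matching on t1.stu_id = t2.stu_id.
Matched pairs: 1; unmatched t1 rows kept: 2; unmatched t2 rows kept: 3.
Total: 1 matched + 5 padded = 6 rows.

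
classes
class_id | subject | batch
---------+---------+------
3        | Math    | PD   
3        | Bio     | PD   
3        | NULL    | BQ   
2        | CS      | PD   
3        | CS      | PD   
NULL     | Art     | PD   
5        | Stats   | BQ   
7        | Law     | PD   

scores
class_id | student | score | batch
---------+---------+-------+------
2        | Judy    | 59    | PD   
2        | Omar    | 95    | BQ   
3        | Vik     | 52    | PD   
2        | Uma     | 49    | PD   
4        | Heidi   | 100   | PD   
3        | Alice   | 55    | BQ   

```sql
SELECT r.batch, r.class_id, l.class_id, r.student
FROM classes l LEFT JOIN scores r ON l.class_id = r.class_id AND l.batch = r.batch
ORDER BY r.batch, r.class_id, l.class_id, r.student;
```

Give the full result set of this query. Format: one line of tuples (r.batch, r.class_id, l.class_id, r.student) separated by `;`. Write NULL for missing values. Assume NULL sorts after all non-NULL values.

LEFT JOIN keeps every row from `classes`; unmatched rows get NULL for `scores`'s columns.
Matching on l.class_id = r.class_id AND l.batch = r.batch. A NULL in a compared column never satisfies the condition.
- l (class_id=3, batch=PD) pairs with 1 row(s) of r.
- l (class_id=3, batch=PD) pairs with 1 row(s) of r.
- l (class_id=3, batch=BQ) pairs with 1 row(s) of r.
- l (class_id=2, batch=PD) pairs with 2 row(s) of r.
- l (class_id=3, batch=PD) pairs with 1 row(s) of r.
- l (class_id=NULL, batch=PD) has no partner → padded with NULL.
- l (class_id=5, batch=BQ) has no partner → padded with NULL.
- l (class_id=7, batch=PD) has no partner → padded with NULL.
After projecting and ordering:
r.batch | r.class_id | l.class_id | r.student
BQ | 3 | 3 | Alice
PD | 2 | 2 | Judy
PD | 2 | 2 | Uma
PD | 3 | 3 | Vik
PD | 3 | 3 | Vik
PD | 3 | 3 | Vik
NULL | NULL | 5 | NULL
NULL | NULL | 7 | NULL
NULL | NULL | NULL | NULL

(BQ, 3, 3, Alice); (PD, 2, 2, Judy); (PD, 2, 2, Uma); (PD, 3, 3, Vik); (PD, 3, 3, Vik); (PD, 3, 3, Vik); (NULL, NULL, 5, NULL); (NULL, NULL, 7, NULL); (NULL, NULL, NULL, NULL)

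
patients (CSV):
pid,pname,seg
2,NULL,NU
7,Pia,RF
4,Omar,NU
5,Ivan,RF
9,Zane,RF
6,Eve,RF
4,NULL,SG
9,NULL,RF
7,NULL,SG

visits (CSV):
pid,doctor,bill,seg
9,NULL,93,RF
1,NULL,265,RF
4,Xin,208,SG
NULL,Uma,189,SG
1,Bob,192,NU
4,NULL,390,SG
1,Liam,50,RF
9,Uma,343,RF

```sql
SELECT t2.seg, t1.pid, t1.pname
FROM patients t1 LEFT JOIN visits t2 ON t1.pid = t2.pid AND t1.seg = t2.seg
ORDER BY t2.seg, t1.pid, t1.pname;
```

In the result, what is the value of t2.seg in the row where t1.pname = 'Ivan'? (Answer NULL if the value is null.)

NULL

LEFT JOIN keeps every row from `patients`; unmatched rows get NULL for `visits`'s columns.
Matching on t1.pid = t2.pid AND t1.seg = t2.seg. A NULL in a compared column never satisfies the condition.
- t1 row (pid=2, seg=NU): no match → kept, t2 columns NULL.
- t1 row (pid=7, seg=RF): no match → kept, t2 columns NULL.
- t1 row (pid=4, seg=NU): no match → kept, t2 columns NULL.
- t1 row (pid=5, seg=RF): no match → kept, t2 columns NULL.
- t1 row (pid=9, seg=RF): matches 2 t2 row(s) → 2 output row(s).
- t1 row (pid=6, seg=RF): no match → kept, t2 columns NULL.
- t1 row (pid=4, seg=SG): matches 2 t2 row(s) → 2 output row(s).
- t1 row (pid=9, seg=RF): matches 2 t2 row(s) → 2 output row(s).
- t1 row (pid=7, seg=SG): no match → kept, t2 columns NULL.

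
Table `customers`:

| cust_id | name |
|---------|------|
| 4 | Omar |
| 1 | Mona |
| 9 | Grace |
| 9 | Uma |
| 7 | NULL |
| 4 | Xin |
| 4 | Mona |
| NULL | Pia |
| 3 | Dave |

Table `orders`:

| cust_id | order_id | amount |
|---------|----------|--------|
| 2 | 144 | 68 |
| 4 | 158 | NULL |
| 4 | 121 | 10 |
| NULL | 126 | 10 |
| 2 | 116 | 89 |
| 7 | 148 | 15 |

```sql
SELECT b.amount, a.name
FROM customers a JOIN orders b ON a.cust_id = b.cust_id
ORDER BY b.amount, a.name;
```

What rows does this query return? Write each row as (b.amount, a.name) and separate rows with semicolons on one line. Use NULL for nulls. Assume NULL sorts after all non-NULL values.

INNER JOIN keeps only pairs where the ON condition holds.
Matching on a.cust_id = b.cust_id. A NULL in a compared column never satisfies the condition.
- a (cust_id=4) pairs with 2 row(s) of b.
- a (cust_id=1) has no partner → excluded.
- a (cust_id=9) has no partner → excluded.
- a (cust_id=9) has no partner → excluded.
- a (cust_id=7) pairs with 1 row(s) of b.
- a (cust_id=4) pairs with 2 row(s) of b.
- a (cust_id=4) pairs with 2 row(s) of b.
- a (cust_id=NULL) has no partner → excluded.
- a (cust_id=3) has no partner → excluded.
After projecting and ordering:
b.amount | a.name
10 | Mona
10 | Omar
10 | Xin
15 | NULL
NULL | Mona
NULL | Omar
NULL | Xin

(10, Mona); (10, Omar); (10, Xin); (15, NULL); (NULL, Mona); (NULL, Omar); (NULL, Xin)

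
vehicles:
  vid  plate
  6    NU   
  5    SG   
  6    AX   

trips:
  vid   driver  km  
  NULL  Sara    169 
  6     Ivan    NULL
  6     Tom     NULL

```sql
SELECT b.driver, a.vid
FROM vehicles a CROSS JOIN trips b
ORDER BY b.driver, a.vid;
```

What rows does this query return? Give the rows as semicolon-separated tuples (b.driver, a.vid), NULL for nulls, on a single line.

CROSS JOIN pairs every row of `vehicles` with every row of `trips`: 3 × 3 = 9 rows.
After projecting and ordering:
b.driver | a.vid
Ivan | 5
Ivan | 6
Ivan | 6
Sara | 5
Sara | 6
Sara | 6
Tom | 5
Tom | 6
Tom | 6

(Ivan, 5); (Ivan, 6); (Ivan, 6); (Sara, 5); (Sara, 6); (Sara, 6); (Tom, 5); (Tom, 6); (Tom, 6)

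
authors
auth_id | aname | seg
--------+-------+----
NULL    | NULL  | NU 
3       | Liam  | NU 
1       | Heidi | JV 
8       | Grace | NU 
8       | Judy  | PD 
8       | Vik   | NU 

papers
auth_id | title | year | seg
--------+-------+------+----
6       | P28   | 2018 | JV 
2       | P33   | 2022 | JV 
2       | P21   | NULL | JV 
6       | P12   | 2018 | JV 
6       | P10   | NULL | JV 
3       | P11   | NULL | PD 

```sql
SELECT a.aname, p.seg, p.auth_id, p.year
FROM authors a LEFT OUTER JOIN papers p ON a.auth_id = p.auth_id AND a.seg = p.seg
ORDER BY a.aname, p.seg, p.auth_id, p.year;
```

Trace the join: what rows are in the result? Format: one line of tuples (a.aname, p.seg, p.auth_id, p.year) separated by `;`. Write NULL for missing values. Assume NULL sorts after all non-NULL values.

LEFT JOIN keeps every row from `authors`; unmatched rows get NULL for `papers`'s columns.
Matching on a.auth_id = p.auth_id AND a.seg = p.seg. A NULL in a compared column never satisfies the condition.
- a (auth_id=NULL, seg=NU) has no partner → padded with NULL.
- a (auth_id=3, seg=NU) has no partner → padded with NULL.
- a (auth_id=1, seg=JV) has no partner → padded with NULL.
- a (auth_id=8, seg=NU) has no partner → padded with NULL.
- a (auth_id=8, seg=PD) has no partner → padded with NULL.
- a (auth_id=8, seg=NU) has no partner → padded with NULL.
After projecting and ordering:
a.aname | p.seg | p.auth_id | p.year
Grace | NULL | NULL | NULL
Heidi | NULL | NULL | NULL
Judy | NULL | NULL | NULL
Liam | NULL | NULL | NULL
Vik | NULL | NULL | NULL
NULL | NULL | NULL | NULL

(Grace, NULL, NULL, NULL); (Heidi, NULL, NULL, NULL); (Judy, NULL, NULL, NULL); (Liam, NULL, NULL, NULL); (Vik, NULL, NULL, NULL); (NULL, NULL, NULL, NULL)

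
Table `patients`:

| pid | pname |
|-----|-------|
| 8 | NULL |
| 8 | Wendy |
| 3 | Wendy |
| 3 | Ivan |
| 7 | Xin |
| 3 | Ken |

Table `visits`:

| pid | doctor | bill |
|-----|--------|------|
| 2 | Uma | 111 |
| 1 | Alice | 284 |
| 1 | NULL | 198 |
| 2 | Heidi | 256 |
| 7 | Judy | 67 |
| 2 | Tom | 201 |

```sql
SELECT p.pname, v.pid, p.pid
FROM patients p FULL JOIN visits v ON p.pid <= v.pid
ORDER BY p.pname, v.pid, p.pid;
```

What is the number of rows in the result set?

11

FULL OUTER JOIN keeps every row from both sides; unmatched rows get NULL for the other side's columns.
Matching on p.pid <= v.pid.
Matched pairs: 4; unmatched p rows kept: 2; unmatched v rows kept: 5.
Total: 4 matched + 7 padded = 11 rows.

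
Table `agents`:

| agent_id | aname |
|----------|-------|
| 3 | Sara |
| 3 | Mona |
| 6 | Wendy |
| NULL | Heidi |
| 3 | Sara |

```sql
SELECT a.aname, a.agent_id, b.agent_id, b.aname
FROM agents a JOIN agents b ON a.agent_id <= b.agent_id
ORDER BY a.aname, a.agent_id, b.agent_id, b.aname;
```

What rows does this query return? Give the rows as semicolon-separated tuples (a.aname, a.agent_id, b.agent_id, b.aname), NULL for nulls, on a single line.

INNER JOIN keeps only pairs where the ON condition holds.
Matching on a.agent_id <= b.agent_id. A NULL in a compared column never satisfies the condition.
- agent_id=3: 4 matching b row(s), so 4 row(s) emitted.
- agent_id=3: 4 matching b row(s), so 4 row(s) emitted.
- agent_id=6: 1 matching b row(s), so 1 row(s) emitted.
- agent_id=NULL: no matching b row, dropped.
- agent_id=3: 4 matching b row(s), so 4 row(s) emitted.

(Mona, 3, 3, Mona); (Mona, 3, 3, Sara); (Mona, 3, 3, Sara); (Mona, 3, 6, Wendy); (Sara, 3, 3, Mona); (Sara, 3, 3, Mona); (Sara, 3, 3, Sara); (Sara, 3, 3, Sara); (Sara, 3, 3, Sara); (Sara, 3, 3, Sara); (Sara, 3, 6, Wendy); (Sara, 3, 6, Wendy); (Wendy, 6, 6, Wendy)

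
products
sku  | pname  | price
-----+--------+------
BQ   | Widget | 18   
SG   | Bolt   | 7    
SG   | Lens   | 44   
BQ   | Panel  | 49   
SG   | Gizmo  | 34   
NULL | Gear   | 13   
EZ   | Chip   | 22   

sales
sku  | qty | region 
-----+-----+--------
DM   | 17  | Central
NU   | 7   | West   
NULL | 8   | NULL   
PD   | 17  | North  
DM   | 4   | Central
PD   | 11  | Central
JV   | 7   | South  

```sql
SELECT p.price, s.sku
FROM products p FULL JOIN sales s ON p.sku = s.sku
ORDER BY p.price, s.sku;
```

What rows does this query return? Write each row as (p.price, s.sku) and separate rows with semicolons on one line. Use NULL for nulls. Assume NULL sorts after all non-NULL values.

FULL OUTER JOIN keeps every row from both sides; unmatched rows get NULL for the other side's columns.
Matching on p.sku = s.sku. A NULL in a compared column never satisfies the condition.
- p row (sku=BQ): no match → kept, s columns NULL.
- p row (sku=SG): no match → kept, s columns NULL.
- p row (sku=SG): no match → kept, s columns NULL.
- p row (sku=BQ): no match → kept, s columns NULL.
- p row (sku=SG): no match → kept, s columns NULL.
- p row (sku=NULL): no match → kept, s columns NULL.
- p row (sku=EZ): no match → kept, s columns NULL.
- 7 row(s) from s found no p partner → padded with NULL.

(7, NULL); (13, NULL); (18, NULL); (22, NULL); (34, NULL); (44, NULL); (49, NULL); (NULL, DM); (NULL, DM); (NULL, JV); (NULL, NU); (NULL, PD); (NULL, PD); (NULL, NULL)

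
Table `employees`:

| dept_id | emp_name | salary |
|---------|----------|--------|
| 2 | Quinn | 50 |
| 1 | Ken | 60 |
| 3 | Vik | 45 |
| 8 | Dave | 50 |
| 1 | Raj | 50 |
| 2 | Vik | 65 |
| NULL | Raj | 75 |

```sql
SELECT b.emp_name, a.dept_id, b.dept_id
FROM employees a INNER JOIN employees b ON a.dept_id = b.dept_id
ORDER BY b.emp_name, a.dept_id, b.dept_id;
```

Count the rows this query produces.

10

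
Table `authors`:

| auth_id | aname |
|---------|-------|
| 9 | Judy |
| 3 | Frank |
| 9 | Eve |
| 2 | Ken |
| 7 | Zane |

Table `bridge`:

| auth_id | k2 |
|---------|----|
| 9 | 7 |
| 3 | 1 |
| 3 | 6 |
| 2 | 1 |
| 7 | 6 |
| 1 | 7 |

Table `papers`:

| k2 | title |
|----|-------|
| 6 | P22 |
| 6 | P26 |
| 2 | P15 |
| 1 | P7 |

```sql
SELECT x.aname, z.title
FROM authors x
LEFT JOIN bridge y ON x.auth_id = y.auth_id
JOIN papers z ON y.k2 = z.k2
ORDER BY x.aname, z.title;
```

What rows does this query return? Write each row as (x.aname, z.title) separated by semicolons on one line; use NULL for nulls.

(Frank, P22); (Frank, P26); (Frank, P7); (Ken, P7); (Zane, P22); (Zane, P26)

Joins associate left-to-right: authors LEFT JOIN bridge on auth_id gives 6 intermediate row(s).
Then INNER JOIN `papers z` on k2: keep only rows whose y.k2 appears in z.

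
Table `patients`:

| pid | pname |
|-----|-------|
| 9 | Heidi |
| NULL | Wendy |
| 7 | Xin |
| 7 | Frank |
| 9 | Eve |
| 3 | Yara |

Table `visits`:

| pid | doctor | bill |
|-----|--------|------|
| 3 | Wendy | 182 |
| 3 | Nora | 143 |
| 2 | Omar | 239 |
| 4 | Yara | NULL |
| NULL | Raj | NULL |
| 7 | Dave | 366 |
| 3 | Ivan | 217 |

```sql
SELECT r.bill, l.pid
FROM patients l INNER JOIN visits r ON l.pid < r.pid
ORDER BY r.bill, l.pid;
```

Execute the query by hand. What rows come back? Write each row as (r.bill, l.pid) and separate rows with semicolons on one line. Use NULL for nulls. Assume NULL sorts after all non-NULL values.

(366, 3); (NULL, 3)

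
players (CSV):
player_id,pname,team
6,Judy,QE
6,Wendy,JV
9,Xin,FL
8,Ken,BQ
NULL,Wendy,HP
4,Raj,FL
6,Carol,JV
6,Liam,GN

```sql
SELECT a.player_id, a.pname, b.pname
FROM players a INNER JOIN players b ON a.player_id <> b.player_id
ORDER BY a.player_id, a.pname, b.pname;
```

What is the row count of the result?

30

INNER JOIN keeps only pairs where the ON condition holds.
Matching on a.player_id <> b.player_id. A NULL in a compared column never satisfies the condition.
Matched pairs: 30.
Total: 30 rows.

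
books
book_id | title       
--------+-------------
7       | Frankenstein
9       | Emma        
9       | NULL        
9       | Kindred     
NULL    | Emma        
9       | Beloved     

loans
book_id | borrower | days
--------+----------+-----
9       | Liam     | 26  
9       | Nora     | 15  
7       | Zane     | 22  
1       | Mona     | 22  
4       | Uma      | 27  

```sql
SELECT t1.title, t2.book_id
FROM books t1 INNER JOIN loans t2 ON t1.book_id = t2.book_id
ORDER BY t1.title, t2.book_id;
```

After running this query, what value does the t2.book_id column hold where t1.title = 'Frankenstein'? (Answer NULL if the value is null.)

7

INNER JOIN keeps only pairs where the ON condition holds.
Matching on t1.book_id = t2.book_id. A NULL in a compared column never satisfies the condition.
Matched pairs: 9.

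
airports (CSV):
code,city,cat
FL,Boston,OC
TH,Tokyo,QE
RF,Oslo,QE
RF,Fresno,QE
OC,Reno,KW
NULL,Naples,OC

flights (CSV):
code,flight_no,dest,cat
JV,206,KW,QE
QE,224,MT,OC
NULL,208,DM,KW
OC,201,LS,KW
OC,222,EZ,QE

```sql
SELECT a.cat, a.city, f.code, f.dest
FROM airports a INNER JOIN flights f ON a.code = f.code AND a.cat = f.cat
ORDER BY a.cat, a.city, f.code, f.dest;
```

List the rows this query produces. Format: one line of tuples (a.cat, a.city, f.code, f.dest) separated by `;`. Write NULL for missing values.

(KW, Reno, OC, LS)

INNER JOIN keeps only pairs where the ON condition holds.
Matching on a.code = f.code AND a.cat = f.cat. A NULL in a compared column never satisfies the condition.
Matched pairs: 1.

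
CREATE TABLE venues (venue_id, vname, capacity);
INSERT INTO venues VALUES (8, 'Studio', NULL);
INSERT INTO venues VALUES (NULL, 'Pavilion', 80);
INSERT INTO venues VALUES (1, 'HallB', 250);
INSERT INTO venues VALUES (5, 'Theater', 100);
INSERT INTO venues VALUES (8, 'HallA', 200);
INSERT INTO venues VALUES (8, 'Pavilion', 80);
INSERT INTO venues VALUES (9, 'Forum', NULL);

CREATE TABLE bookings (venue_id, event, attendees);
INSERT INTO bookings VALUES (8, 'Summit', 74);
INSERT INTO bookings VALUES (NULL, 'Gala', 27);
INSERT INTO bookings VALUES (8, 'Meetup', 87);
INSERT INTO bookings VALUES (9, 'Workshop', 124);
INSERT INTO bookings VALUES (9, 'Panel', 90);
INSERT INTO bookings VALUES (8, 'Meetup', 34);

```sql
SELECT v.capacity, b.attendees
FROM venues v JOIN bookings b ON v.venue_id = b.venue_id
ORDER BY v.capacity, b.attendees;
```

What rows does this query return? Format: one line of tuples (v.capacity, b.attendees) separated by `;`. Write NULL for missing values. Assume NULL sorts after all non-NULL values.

(80, 34); (80, 74); (80, 87); (200, 34); (200, 74); (200, 87); (NULL, 34); (NULL, 74); (NULL, 87); (NULL, 90); (NULL, 124)

INNER JOIN keeps only pairs where the ON condition holds.
Matching on v.venue_id = b.venue_id. A NULL in a compared column never satisfies the condition.
- v[0] venue_id=8 → 3 match(es) in b → 3 row(s).
- v[1] venue_id=NULL → no match; dropped.
- v[2] venue_id=1 → no match; dropped.
- v[3] venue_id=5 → no match; dropped.
- v[4] venue_id=8 → 3 match(es) in b → 3 row(s).
- v[5] venue_id=8 → 3 match(es) in b → 3 row(s).
- v[6] venue_id=9 → 2 match(es) in b → 2 row(s).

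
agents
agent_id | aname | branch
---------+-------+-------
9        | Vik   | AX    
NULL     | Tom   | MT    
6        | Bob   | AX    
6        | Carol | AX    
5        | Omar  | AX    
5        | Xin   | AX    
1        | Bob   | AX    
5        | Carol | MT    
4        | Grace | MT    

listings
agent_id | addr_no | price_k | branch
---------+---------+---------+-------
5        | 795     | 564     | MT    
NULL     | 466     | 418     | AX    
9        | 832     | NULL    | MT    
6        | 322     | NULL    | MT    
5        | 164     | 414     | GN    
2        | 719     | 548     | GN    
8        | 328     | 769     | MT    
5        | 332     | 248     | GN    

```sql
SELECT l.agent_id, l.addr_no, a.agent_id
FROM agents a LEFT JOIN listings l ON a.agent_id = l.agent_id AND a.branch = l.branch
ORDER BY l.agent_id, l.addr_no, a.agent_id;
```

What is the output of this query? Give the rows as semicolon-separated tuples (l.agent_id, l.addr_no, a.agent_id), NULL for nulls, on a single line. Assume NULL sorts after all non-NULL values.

(5, 795, 5); (NULL, NULL, 1); (NULL, NULL, 4); (NULL, NULL, 5); (NULL, NULL, 5); (NULL, NULL, 6); (NULL, NULL, 6); (NULL, NULL, 9); (NULL, NULL, NULL)

LEFT JOIN keeps every row from `agents`; unmatched rows get NULL for `listings`'s columns.
Matching on a.agent_id = l.agent_id AND a.branch = l.branch. A NULL in a compared column never satisfies the condition.
- a (agent_id=9, branch=AX) has no partner → padded with NULL.
- a (agent_id=NULL, branch=MT) has no partner → padded with NULL.
- a (agent_id=6, branch=AX) has no partner → padded with NULL.
- a (agent_id=6, branch=AX) has no partner → padded with NULL.
- a (agent_id=5, branch=AX) has no partner → padded with NULL.
- a (agent_id=5, branch=AX) has no partner → padded with NULL.
- a (agent_id=1, branch=AX) has no partner → padded with NULL.
- a (agent_id=5, branch=MT) pairs with 1 row(s) of l.
- a (agent_id=4, branch=MT) has no partner → padded with NULL.
After projecting and ordering:
l.agent_id | l.addr_no | a.agent_id
5 | 795 | 5
NULL | NULL | 1
NULL | NULL | 4
NULL | NULL | 5
NULL | NULL | 5
NULL | NULL | 6
NULL | NULL | 6
NULL | NULL | 9
NULL | NULL | NULL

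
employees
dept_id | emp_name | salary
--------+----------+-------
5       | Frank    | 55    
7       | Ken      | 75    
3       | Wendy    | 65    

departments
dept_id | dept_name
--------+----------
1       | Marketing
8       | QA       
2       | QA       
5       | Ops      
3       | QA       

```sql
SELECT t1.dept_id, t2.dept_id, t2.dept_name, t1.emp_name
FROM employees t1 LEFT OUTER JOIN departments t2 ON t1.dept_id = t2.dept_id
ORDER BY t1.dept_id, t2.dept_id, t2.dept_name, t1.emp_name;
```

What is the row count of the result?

LEFT JOIN keeps every row from `employees`; unmatched rows get NULL for `departments`'s columns.
Matching on t1.dept_id = t2.dept_id.
- t1 (dept_id=5) pairs with 1 row(s) of t2.
- t1 (dept_id=7) has no partner → padded with NULL.
- t1 (dept_id=3) pairs with 1 row(s) of t2.
Total: 2 matched + 1 padded = 3 rows.

3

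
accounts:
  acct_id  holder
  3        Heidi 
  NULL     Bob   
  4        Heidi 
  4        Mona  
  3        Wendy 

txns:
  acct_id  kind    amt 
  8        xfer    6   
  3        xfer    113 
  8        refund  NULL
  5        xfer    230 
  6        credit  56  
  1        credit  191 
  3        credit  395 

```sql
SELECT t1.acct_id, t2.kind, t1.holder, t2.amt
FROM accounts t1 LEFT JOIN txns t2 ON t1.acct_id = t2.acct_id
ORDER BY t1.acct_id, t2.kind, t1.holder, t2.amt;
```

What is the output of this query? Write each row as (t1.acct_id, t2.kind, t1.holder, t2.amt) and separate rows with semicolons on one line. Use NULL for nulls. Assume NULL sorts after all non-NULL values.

(3, credit, Heidi, 395); (3, credit, Wendy, 395); (3, xfer, Heidi, 113); (3, xfer, Wendy, 113); (4, NULL, Heidi, NULL); (4, NULL, Mona, NULL); (NULL, NULL, Bob, NULL)

LEFT JOIN keeps every row from `accounts`; unmatched rows get NULL for `txns`'s columns.
Matching on t1.acct_id = t2.acct_id. A NULL in a compared column never satisfies the condition.
Matched pairs: 4; unmatched t1 rows kept: 3.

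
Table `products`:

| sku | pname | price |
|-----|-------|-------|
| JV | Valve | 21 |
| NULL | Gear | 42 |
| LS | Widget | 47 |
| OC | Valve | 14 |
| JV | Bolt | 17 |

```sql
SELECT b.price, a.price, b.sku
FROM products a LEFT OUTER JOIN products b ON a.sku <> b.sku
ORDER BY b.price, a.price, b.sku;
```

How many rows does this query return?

LEFT JOIN keeps every row from `products a`; unmatched rows get NULL for `products b`'s columns.
Matching on a.sku <> b.sku. A NULL in a compared column never satisfies the condition.
- a[0] sku=JV → 2 match(es) in b → 2 row(s).
- a[1] sku=NULL → no match; kept with NULLs on the b side.
- a[2] sku=LS → 3 match(es) in b → 3 row(s).
- a[3] sku=OC → 3 match(es) in b → 3 row(s).
- a[4] sku=JV → 2 match(es) in b → 2 row(s).
Total: 10 matched + 1 padded = 11 rows.

11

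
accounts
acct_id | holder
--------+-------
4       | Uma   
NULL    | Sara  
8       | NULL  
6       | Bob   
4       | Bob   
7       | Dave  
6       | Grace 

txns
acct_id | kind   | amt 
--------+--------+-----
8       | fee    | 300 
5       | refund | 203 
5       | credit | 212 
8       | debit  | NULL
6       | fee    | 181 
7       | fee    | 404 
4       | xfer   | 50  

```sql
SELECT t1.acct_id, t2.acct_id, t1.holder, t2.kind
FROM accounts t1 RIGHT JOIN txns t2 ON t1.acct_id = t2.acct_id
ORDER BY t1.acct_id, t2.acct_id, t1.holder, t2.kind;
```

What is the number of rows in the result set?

RIGHT JOIN keeps every row from `txns`; unmatched rows get NULL for `accounts`'s columns.
Matching on t1.acct_id = t2.acct_id. A NULL in a compared column never satisfies the condition.
Matched pairs: 7; unmatched t2 rows kept: 2.
Total: 7 matched + 2 padded = 9 rows.

9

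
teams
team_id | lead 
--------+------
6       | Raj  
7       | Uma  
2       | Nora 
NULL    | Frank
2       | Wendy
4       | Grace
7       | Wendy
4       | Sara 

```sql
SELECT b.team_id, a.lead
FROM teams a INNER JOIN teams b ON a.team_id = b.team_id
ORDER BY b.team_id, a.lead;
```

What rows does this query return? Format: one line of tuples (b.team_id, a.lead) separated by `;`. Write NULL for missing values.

INNER JOIN keeps only pairs where the ON condition holds.
Matching on a.team_id = b.team_id. A NULL in a compared column never satisfies the condition.
Matched pairs: 13.

(2, Nora); (2, Nora); (2, Wendy); (2, Wendy); (4, Grace); (4, Grace); (4, Sara); (4, Sara); (6, Raj); (7, Uma); (7, Uma); (7, Wendy); (7, Wendy)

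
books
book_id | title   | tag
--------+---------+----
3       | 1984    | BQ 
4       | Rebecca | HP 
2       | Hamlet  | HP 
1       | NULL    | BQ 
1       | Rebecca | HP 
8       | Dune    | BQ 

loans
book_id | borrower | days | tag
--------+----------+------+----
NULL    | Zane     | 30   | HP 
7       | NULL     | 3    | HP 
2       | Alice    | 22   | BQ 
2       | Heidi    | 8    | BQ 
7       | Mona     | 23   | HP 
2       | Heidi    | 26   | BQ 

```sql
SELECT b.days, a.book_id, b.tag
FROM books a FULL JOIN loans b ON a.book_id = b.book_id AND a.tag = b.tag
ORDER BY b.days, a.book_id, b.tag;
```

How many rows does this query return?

12

FULL OUTER JOIN keeps every row from both sides; unmatched rows get NULL for the other side's columns.
Matching on a.book_id = b.book_id AND a.tag = b.tag. A NULL in a compared column never satisfies the condition.
- book_id=3, tag=BQ: no b row matches, row kept with b columns NULL.
- book_id=4, tag=HP: no b row matches, row kept with b columns NULL.
- book_id=2, tag=HP: no b row matches, row kept with b columns NULL.
- book_id=1, tag=BQ: no b row matches, row kept with b columns NULL.
- book_id=1, tag=HP: no b row matches, row kept with b columns NULL.
- book_id=8, tag=BQ: no b row matches, row kept with b columns NULL.
- plus 6 unmatched b row(s), each kept with NULL a columns.
Total: 0 matched + 12 padded = 12 rows.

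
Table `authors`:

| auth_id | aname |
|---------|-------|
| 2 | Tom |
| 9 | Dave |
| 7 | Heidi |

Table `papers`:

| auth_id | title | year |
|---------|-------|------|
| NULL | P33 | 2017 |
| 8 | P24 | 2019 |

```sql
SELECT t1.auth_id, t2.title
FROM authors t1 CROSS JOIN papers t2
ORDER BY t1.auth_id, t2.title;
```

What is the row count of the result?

6

CROSS JOIN pairs every row of `authors` with every row of `papers`: 3 × 2 = 6 rows.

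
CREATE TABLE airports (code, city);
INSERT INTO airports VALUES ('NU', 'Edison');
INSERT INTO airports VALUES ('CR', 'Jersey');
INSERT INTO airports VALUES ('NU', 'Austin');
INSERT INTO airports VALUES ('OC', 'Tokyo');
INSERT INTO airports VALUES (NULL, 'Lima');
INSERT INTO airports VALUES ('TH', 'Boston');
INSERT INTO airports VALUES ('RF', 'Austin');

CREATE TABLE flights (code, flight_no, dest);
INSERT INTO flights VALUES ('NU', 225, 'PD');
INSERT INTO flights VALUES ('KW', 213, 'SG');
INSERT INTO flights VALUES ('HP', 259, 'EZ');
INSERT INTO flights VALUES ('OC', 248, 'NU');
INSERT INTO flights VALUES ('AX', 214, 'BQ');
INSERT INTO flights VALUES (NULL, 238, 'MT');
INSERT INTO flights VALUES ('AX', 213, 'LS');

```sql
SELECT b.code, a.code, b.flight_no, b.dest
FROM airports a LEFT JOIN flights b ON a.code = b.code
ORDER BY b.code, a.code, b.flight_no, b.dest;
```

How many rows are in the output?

7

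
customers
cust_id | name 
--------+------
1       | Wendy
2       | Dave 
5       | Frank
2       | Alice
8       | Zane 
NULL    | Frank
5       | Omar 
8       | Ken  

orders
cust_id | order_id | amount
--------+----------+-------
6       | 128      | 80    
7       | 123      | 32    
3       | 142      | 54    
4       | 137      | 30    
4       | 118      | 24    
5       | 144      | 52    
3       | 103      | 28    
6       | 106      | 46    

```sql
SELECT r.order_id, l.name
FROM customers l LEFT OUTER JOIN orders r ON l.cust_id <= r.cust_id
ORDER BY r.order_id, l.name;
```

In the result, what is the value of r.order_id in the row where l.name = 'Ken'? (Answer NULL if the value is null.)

NULL

LEFT JOIN keeps every row from `customers`; unmatched rows get NULL for `orders`'s columns.
Matching on l.cust_id <= r.cust_id. A NULL in a compared column never satisfies the condition.
Matched pairs: 32; unmatched l rows kept: 3.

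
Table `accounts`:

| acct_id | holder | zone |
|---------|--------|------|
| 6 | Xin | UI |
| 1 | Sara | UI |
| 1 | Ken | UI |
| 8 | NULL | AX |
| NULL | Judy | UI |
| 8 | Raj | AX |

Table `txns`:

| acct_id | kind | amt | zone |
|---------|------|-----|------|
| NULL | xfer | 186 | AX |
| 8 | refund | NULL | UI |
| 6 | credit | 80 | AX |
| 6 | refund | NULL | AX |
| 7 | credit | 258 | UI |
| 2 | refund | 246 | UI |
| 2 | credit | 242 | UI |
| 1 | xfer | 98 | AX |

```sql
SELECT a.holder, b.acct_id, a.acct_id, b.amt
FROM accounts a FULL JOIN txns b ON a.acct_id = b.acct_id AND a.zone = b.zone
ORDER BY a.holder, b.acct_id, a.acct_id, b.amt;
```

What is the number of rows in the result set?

14

FULL OUTER JOIN keeps every row from both sides; unmatched rows get NULL for the other side's columns.
Matching on a.acct_id = b.acct_id AND a.zone = b.zone. A NULL in a compared column never satisfies the condition.
- a (acct_id=6, zone=UI) has no partner → padded with NULL.
- a (acct_id=1, zone=UI) has no partner → padded with NULL.
- a (acct_id=1, zone=UI) has no partner → padded with NULL.
- a (acct_id=8, zone=AX) has no partner → padded with NULL.
- a (acct_id=NULL, zone=UI) has no partner → padded with NULL.
- a (acct_id=8, zone=AX) has no partner → padded with NULL.
- 8 b row(s) had no a match → kept, a columns NULL.
Total: 0 matched + 14 padded = 14 rows.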